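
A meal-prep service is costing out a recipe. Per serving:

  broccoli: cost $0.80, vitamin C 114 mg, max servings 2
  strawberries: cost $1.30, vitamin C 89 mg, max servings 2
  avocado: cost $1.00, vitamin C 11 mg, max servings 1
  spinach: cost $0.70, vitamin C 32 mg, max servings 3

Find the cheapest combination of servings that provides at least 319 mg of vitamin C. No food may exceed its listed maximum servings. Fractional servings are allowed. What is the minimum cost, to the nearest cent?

$2.93

Cost per mg of vitamin C: broccoli $0.0070, strawberries $0.0146, spinach $0.0219, avocado $0.0909.
Take 2 servings of broccoli: +228.0 mg vitamin C for $1.60 (total $1.60, still need 91.0 mg).
Take 1.022 servings of strawberries: +91.0 mg vitamin C for $1.33 (total $2.93, still need 0.0 mg).
Filling from the cheapest source first is optimal under one linear minimum: $2.93.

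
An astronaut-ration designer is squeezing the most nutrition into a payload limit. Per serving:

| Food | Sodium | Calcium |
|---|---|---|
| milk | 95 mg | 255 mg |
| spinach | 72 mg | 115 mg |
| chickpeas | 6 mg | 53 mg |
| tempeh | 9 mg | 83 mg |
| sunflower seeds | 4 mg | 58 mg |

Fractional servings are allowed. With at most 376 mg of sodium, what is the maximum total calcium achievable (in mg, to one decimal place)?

Calcium per mg sodium: sunflower seeds 14.5, tempeh 9.222, chickpeas 8.833, milk 2.684, spinach 1.597.
With no serving limits, spend the whole sodium allowance on sunflower seeds: 376 mg / 4 mg × 58 mg = 5452.0 mg.

5452.0 mg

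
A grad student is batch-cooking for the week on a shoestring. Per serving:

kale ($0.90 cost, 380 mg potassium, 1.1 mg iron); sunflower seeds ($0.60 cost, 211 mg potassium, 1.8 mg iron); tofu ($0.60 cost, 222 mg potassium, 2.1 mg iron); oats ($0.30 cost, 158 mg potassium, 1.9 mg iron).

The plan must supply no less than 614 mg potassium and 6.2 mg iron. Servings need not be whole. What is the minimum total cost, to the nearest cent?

$1.17

With two linear requirements the optimum uses one or two foods; enumerate the corners.
kale only: max(614/380, 6.2/1.1) = 5.636 servings → $5.07.
sunflower seeds only: max(614/211, 6.2/1.8) = 3.444 servings → $2.07.
tofu only: max(614/222, 6.2/2.1) = 2.952 servings → $1.77.
oats only: max(614/158, 6.2/1.9) = 3.886 servings → $1.17.
kale + sunflower seeds with both targets exact would need a negative amount; discard.
kale + tofu: the both-tight solution has a negative serving — not a feasible corner.
kale + oats with both tight: 0.3411 servings and 3.066 servings → $1.23.
sunflower seeds + tofu with both targets exact would need a negative amount; discard.
sunflower seeds + oats with both tight: 1.605 servings and 1.742 servings → $1.49.
tofu + oats with both tight: 2.078 servings and 0.9667 servings → $1.54.
Cheapest feasible corner: $1.17.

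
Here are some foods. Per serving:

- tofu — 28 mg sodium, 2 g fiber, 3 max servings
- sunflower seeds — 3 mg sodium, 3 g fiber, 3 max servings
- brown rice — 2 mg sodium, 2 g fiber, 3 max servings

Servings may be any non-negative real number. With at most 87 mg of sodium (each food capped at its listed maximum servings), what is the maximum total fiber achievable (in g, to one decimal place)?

20.1 g

Fiber per mg sodium: sunflower seeds 1, brown rice 1, tofu 0.07143.
Take 3 servings of sunflower seeds: uses 9 mg sodium, +9.0 g fiber (running total 9.0 g).
Take 3 servings of brown rice: uses 6 mg sodium, +6.0 g fiber (running total 15.0 g).
Take 2.571 servings of tofu: uses 72 mg sodium, +5.1 g fiber (running total 20.1 g).
Filling greedily by fiber-per-mg sodium is optimal for one linear limit, giving 20.1 g.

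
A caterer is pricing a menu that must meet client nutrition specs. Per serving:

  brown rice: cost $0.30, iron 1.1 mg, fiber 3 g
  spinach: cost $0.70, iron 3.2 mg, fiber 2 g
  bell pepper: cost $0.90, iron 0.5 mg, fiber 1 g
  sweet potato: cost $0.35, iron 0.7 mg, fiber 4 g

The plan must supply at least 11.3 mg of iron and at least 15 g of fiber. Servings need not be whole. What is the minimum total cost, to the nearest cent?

$2.68

The cheapest plan sits at a corner of the feasible region — with two constraints it uses at most two foods.
brown rice only: max(11.3/1.1, 15/3) = 10.27 servings → $3.08.
spinach only: max(11.3/3.2, 15/2) = 7.5 servings → $5.25.
bell pepper only: max(11.3/0.5, 15/1) = 22.6 servings → $20.34.
sweet potato only: max(11.3/0.7, 15/4) = 16.14 servings → $5.65.
brown rice + spinach with both tight: 3.432 servings and 2.351 servings → $2.68.
brown rice + bell pepper: the both-tight solution has a negative serving — not a feasible corner.
brown rice + sweet potato with both targets exact would need a negative amount; discard.
spinach + bell pepper with both tight: 1.727 servings and 11.55 servings → $11.60.
spinach + sweet potato with both tight: 3.044 servings and 2.228 servings → $2.91.
bell pepper + sweet potato: intersection lies outside the first quadrant.
So the least-cost plan costs $2.68.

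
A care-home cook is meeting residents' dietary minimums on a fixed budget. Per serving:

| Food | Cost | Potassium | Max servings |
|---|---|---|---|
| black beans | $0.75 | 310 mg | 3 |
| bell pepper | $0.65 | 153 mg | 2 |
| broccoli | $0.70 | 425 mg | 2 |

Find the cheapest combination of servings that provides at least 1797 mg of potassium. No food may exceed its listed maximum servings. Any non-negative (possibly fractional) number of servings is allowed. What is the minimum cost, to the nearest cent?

Cost per mg of potassium: broccoli $0.0016, black beans $0.0024, bell pepper $0.0042.
Take 2 servings of broccoli: +850.0 mg potassium for $1.40 (total $1.40, still need 947.0 mg).
Take 3 servings of black beans: +930.0 mg potassium for $2.25 (total $3.65, still need 17.0 mg).
Take 0.1111 servings of bell pepper: +17.0 mg potassium for $0.07 (total $3.72, still need 0.0 mg).
Filling from the cheapest source first is optimal under one linear minimum: $3.72.

$3.72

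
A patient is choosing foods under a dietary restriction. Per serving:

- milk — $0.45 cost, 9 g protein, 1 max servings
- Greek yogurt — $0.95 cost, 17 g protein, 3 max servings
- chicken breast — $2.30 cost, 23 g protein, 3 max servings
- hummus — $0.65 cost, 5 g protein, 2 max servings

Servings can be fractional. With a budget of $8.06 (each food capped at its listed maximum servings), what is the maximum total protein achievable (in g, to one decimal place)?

107.6 g

Protein per dollar: milk 20, Greek yogurt 17.89, chicken breast 10, hummus 7.692.
Take 1 serving of milk: spends $0.45, +9.0 g protein (running total 9.0 g).
Take 3 servings of Greek yogurt: spends $2.85, +51.0 g protein (running total 60.0 g).
Take 2.07 servings of chicken breast: spends $4.76, +47.6 g protein (running total 107.6 g).
Filling greedily by protein-per-dollar is optimal for one linear limit, giving 107.6 g.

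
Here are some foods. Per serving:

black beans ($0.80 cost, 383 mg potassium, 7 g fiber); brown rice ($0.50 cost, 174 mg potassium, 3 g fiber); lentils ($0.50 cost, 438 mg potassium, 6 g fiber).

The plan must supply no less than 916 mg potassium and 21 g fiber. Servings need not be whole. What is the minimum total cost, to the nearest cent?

Check every corner: each single food scaled to meet both minima, and each pair solved so both constraints bind.
black beans only: max(916/383, 21/7) = 3 servings → $2.40.
brown rice only: max(916/174, 21/3) = 7 servings → $3.50.
lentils only: max(916/438, 21/6) = 3.5 servings → $1.75.
black beans + brown rice: the both-tight solution has a negative serving — not a feasible corner.
black beans + lentils with both targets exact would need a negative amount; discard.
brown rice + lentils: intersection lies outside the first quadrant.
Cheapest feasible corner: $1.75.

$1.75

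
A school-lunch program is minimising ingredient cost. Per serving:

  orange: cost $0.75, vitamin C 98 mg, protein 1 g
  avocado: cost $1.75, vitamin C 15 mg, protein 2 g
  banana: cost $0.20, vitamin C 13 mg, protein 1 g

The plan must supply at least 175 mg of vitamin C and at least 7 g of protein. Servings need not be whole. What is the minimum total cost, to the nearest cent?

This is a tiny linear program; its minimum lies at a vertex of the feasible set. List the vertices and price them.
orange only: max(175/98, 7/1) = 7 servings → $5.25.
avocado only: max(175/15, 7/2) = 11.67 servings → $20.42.
banana only: max(175/13, 7/1) = 13.46 servings → $2.69.
orange + avocado with both tight: 1.354 servings and 2.823 servings → $5.96.
orange + banana with both tight: 0.9882 servings and 6.012 servings → $1.94.
avocado + banana: intersection lies outside the first quadrant.
So the least-cost plan costs $1.94.

$1.94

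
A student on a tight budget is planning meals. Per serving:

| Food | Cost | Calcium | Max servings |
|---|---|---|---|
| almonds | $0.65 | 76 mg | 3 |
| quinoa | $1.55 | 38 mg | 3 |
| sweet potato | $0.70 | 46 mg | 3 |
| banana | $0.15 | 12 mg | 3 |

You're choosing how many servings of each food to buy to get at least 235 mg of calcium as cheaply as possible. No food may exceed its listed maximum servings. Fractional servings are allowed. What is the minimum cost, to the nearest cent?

$2.04

Cost per mg of calcium: almonds $0.0086, banana $0.0125, sweet potato $0.0152, quinoa $0.0408.
Take 3 servings of almonds: +228.0 mg calcium for $1.95 (total $1.95, still need 7.0 mg).
Take 0.5833 servings of banana: +7.0 mg calcium for $0.09 (total $2.04, still need 0.0 mg).
Greedy by cheapest-per-mg is optimal for a single linear constraint, so the minimum cost is $2.04.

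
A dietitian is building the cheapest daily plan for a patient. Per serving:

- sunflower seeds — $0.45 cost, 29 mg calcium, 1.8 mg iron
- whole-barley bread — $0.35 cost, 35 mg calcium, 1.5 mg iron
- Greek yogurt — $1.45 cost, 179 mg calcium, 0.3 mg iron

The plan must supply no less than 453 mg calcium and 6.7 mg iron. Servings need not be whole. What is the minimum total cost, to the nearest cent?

Minimising a linear cost over {calcium ≥ 453, iron ≥ 6.7, servings ≥ 0} — the optimum is at a vertex, using one or two foods.
sunflower seeds only: max(453/29, 6.7/1.8) = 15.62 servings → $7.03.
whole-barley bread only: max(453/35, 6.7/1.5) = 12.94 servings → $4.53.
Greek yogurt only: max(453/179, 6.7/0.3) = 22.33 servings → $32.38.
sunflower seeds + whole-barley bread: intersection lies outside the first quadrant.
sunflower seeds + Greek yogurt with both tight: 3.392 servings and 1.981 servings → $4.40.
whole-barley bread + Greek yogurt with both tight: 4.122 servings and 1.725 servings → $3.94.
The minimum over all feasible corners is $3.94.

$3.94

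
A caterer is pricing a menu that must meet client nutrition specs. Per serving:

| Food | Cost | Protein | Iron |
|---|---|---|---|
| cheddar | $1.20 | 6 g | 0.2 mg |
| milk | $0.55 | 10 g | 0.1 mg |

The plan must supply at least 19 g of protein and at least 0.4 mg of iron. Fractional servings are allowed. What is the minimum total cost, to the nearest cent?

This is a tiny linear program; its minimum lies at a vertex of the feasible set. List the vertices and price them.
cheddar only: max(19/6, 0.4/0.2) = 3.167 servings → $3.80.
milk only: max(19/10, 0.4/0.1) = 4 servings → $2.20.
cheddar + milk with both tight: 1.5 servings and 1 serving → $2.35.
The minimum over all feasible corners is $2.20.

$2.20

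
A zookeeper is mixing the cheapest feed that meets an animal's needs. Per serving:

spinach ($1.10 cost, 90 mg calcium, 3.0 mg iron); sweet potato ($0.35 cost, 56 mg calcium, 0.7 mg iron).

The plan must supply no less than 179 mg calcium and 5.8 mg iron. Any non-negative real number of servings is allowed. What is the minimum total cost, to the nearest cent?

$2.14

Minimising a linear cost over {calcium ≥ 179, iron ≥ 5.8, servings ≥ 0} — the optimum is at a vertex, using one or two foods.
spinach only: max(179/90, 5.8/3.0) = 1.989 servings → $2.19.
sweet potato only: max(179/56, 5.8/0.7) = 8.286 servings → $2.90.
spinach + sweet potato with both tight: 1.9 servings and 0.1429 servings → $2.14.
So the least-cost plan costs $2.14.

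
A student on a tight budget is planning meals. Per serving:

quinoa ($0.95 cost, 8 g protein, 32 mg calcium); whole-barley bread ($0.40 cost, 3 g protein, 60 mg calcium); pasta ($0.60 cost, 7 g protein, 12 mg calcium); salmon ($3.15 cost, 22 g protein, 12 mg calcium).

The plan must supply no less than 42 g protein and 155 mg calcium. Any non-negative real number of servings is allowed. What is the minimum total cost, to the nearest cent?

Two binding constraints pin down two serving amounts, so the optimal mix uses at most two foods. The candidates are each food alone (scaled to the tighter of protein/calcium) and each pair with both constraints tight.
quinoa only: max(42/8, 155/32) = 5.25 servings → $4.99.
whole-barley bread only: max(42/3, 155/60) = 14 servings → $5.60.
pasta only: max(42/7, 155/12) = 12.92 servings → $7.75.
salmon only: max(42/22, 155/12) = 12.92 servings → $40.69.
quinoa + whole-barley bread: the both-tight solution has a negative serving — not a feasible corner.
quinoa + pasta with both tight: 4.539 servings and 0.8125 servings → $4.80.
quinoa + salmon with both tight: 4.78 servings and 0.1711 servings → $5.08.
whole-barley bread + pasta with both tight: 1.513 servings and 5.352 servings → $3.82.
whole-barley bread + salmon with both tight: 2.263 servings and 1.6 servings → $5.95.
pasta + salmon with both targets exact would need a negative amount; discard.
So the least-cost plan costs $3.82.

$3.82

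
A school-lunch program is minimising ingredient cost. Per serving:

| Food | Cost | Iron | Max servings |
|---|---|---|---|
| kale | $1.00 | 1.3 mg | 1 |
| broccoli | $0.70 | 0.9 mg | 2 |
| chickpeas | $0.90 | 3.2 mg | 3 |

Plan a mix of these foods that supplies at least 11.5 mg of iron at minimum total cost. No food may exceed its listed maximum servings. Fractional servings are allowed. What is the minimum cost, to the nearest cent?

$4.17

Cost per mg of iron: chickpeas $0.2812, kale $0.7692, broccoli $0.7778.
Take 3 servings of chickpeas: +9.6 mg iron for $2.70 (total $2.70, still need 1.9 mg).
Take 1 serving of kale: +1.3 mg iron for $1.00 (total $3.70, still need 0.6 mg).
Take 0.6667 servings of broccoli: +0.6 mg iron for $0.47 (total $4.17, still need 0.0 mg).
Filling from the cheapest source first is optimal under one linear minimum: $4.17.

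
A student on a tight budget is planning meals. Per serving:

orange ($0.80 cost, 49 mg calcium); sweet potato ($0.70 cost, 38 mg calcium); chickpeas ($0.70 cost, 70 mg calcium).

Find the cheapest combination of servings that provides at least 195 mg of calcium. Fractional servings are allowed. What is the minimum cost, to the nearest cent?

$1.95

Cost per mg of calcium: chickpeas $0.0100, orange $0.0163, sweet potato $0.0184.
With no serving limits, use only chickpeas: 195 mg / 70 mg = 2.786 servings × $0.70 = $1.95.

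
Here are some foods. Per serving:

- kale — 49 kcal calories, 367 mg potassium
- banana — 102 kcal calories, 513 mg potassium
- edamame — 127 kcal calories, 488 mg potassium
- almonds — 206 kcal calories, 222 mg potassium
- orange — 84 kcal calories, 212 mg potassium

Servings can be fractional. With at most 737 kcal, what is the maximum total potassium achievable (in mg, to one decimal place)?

5520.0 mg

Potassium per kcal: kale 7.49, banana 5.029, edamame 3.843, orange 2.524, almonds 1.078.
With no serving limits, spend the whole calories allowance on kale: 737 kcal / 49 kcal × 367 mg = 5520.0 mg.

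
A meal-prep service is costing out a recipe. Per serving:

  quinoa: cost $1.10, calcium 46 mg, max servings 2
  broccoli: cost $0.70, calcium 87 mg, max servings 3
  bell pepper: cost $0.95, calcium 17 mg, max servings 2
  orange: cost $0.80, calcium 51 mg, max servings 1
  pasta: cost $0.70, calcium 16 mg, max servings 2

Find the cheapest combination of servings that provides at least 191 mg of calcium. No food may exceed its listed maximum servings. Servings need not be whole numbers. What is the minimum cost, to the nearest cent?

$1.54

Cost per mg of calcium: broccoli $0.0080, orange $0.0157, quinoa $0.0239, pasta $0.0437, bell pepper $0.0559.
Take 2.195 servings of broccoli: +191.0 mg calcium for $1.54 (total $1.54, still need 0.0 mg).
Filling from the cheapest source first is optimal under one linear minimum: $1.54.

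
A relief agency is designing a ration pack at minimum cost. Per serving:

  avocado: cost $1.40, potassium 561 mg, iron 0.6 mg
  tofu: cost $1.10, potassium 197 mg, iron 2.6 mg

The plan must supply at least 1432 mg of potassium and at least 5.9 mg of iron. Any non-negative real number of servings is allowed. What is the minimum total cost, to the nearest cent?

$4.69

avocado only: max(1432/561, 5.9/0.6) = 9.833 servings → $13.77.
tofu only: max(1432/197, 5.9/2.6) = 7.269 servings → $8.00.
avocado + tofu with both tight: 1.911 servings and 1.828 servings → $4.69.
The minimum over all feasible corners is $4.69.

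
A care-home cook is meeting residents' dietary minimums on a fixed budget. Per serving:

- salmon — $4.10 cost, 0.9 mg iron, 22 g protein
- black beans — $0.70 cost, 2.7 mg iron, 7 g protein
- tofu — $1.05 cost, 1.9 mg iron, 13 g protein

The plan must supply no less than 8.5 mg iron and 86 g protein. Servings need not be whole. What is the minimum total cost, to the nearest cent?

salmon only: max(8.5/0.9, 86/22) = 9.444 servings → $38.72.
black beans only: max(8.5/2.7, 86/7) = 12.29 servings → $8.60.
tofu only: max(8.5/1.9, 86/13) = 6.615 servings → $6.95.
salmon + black beans with both tight: 3.252 servings and 2.064 servings → $14.78.
salmon + tofu with both tight: 1.757 servings and 3.641 servings → $11.03.
black beans + tofu: the both-tight solution has a negative serving — not a feasible corner.
So the least-cost plan costs $6.95.

$6.95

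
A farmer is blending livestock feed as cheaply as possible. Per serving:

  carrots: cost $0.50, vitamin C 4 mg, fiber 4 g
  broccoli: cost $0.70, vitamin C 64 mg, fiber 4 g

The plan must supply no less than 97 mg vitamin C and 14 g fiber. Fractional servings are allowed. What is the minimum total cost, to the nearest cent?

Two binding constraints pin down two serving amounts, so the optimal mix uses at most two foods. The candidates are each food alone (scaled to the tighter of vitamin C/fiber) and each pair with both constraints tight.
carrots only: max(97/4, 14/4) = 24.25 servings → $12.12.
broccoli only: max(97/64, 14/4) = 3.5 servings → $2.45.
carrots + broccoli with both tight: 2.117 servings and 1.383 servings → $2.03.
So the least-cost plan costs $2.03.

$2.03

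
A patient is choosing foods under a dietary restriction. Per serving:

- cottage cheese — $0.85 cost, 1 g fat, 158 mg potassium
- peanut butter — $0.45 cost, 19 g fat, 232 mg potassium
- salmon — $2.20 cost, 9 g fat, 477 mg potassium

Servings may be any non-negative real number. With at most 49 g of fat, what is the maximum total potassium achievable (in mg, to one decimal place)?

7742.0 mg

Potassium per g fat: cottage cheese 158, salmon 53, peanut butter 12.21.
With no serving limits, spend the whole fat allowance on cottage cheese: 49 g / 1 g × 158 mg = 7742.0 mg.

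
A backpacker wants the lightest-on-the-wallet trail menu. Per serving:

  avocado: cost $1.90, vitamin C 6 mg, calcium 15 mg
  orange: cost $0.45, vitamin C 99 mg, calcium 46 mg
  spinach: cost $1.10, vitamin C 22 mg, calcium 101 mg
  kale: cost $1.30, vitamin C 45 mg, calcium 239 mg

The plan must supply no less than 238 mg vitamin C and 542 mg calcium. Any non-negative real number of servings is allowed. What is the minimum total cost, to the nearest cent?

$3.25

Minimising a linear cost over {vitamin C ≥ 238, calcium ≥ 542, servings ≥ 0} — the optimum is at a vertex, using one or two foods.
avocado only: max(238/6, 542/15) = 39.67 servings → $75.37.
orange only: max(238/99, 542/46) = 11.78 servings → $5.30.
spinach only: max(238/22, 542/101) = 10.82 servings → $11.90.
kale only: max(238/45, 542/239) = 5.289 servings → $6.88.
avocado + orange with both tight: 35.33 servings and 0.263 servings → $67.24.
avocado + spinach: the both-tight solution has a negative serving — not a feasible corner.
avocado + kale with both targets exact would need a negative amount; discard.
orange + spinach with both tight: 1.348 servings and 4.752 servings → $5.83.
orange + kale with both tight: 1.505 servings and 1.978 servings → $3.25.
spinach + kale with both targets exact would need a negative amount; discard.
So the least-cost plan costs $3.25.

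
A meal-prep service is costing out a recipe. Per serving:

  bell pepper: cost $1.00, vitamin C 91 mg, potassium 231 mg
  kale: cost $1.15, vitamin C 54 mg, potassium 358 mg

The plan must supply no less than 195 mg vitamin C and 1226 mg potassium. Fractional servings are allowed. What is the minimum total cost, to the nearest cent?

bell pepper only: max(195/91, 1226/231) = 5.307 servings → $5.31.
kale only: max(195/54, 1226/358) = 3.611 servings → $4.15.
bell pepper + kale with both tight: 0.1794 servings and 3.309 servings → $3.98.
Cheapest feasible corner: $3.98.

$3.98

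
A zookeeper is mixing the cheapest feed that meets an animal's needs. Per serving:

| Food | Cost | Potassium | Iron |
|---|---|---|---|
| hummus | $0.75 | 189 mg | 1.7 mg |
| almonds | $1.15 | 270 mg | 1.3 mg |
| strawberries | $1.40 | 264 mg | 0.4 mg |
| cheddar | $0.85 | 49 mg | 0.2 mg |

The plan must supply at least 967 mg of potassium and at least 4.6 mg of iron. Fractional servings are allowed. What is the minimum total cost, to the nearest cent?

$3.84

hummus only: max(967/189, 4.6/1.7) = 5.116 servings → $3.84.
almonds only: max(967/270, 4.6/1.3) = 3.581 servings → $4.12.
strawberries only: max(967/264, 4.6/0.4) = 11.5 servings → $16.10.
cheddar only: max(967/49, 4.6/0.2) = 23 servings → $19.55.
hummus + almonds with both targets exact would need a negative amount; discard.
hummus + strawberries with both tight: 2.218 servings and 2.075 servings → $4.57.
hummus + cheddar with both tight: 0.7033 servings and 17.02 servings → $15.00.
almonds + strawberries with both tight: 3.519 servings and 0.0642 servings → $4.14.
almonds + cheddar with both tight: 3.299 servings and 1.557 servings → $5.12.
strawberries + cheddar: intersection lies outside the first quadrant.
The minimum over all feasible corners is $3.84.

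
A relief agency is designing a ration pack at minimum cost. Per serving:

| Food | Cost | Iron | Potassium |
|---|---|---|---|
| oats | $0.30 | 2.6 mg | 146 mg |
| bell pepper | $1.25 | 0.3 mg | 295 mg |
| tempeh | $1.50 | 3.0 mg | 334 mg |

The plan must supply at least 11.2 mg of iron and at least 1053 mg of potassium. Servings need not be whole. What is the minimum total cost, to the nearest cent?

$2.16

oats only: max(11.2/2.6, 1053/146) = 7.212 servings → $2.16.
bell pepper only: max(11.2/0.3, 1053/295) = 37.33 servings → $46.67.
tempeh only: max(11.2/3.0, 1053/334) = 3.733 servings → $5.60.
oats + bell pepper with both tight: 4.132 servings and 1.525 servings → $3.15.
oats + tempeh with both tight: 1.352 servings and 2.562 servings → $4.25.
bell pepper + tempeh with both targets exact would need a negative amount; discard.
Cheapest feasible corner: $2.16.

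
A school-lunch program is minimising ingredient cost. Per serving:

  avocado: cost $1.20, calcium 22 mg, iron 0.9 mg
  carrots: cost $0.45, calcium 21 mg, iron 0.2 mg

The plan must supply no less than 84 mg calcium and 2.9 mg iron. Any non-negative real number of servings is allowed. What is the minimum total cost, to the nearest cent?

This is a tiny linear program; its minimum lies at a vertex of the feasible set. List the vertices and price them.
avocado only: max(84/22, 2.9/0.9) = 3.818 servings → $4.58.
carrots only: max(84/21, 2.9/0.2) = 14.5 servings → $6.53.
avocado + carrots with both tight: 3.041 servings and 0.8138 servings → $4.02.
The minimum over all feasible corners is $4.02.

$4.02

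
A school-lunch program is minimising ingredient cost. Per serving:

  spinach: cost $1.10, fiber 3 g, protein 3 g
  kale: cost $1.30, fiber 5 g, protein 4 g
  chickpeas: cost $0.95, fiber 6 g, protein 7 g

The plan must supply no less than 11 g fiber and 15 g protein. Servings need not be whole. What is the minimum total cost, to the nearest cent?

For a min-cost LP with two ≥-constraints, a basic feasible solution has at most two positive variables.
spinach only: max(11/3, 15/3) = 5 servings → $5.50.
kale only: max(11/5, 15/4) = 3.75 servings → $4.88.
chickpeas only: max(11/6, 15/7) = 2.143 servings → $2.04.
spinach + kale: the both-tight solution has a negative serving — not a feasible corner.
spinach + chickpeas: intersection lies outside the first quadrant.
kale + chickpeas: the both-tight solution has a negative serving — not a feasible corner.
Cheapest feasible corner: $2.04.

$2.04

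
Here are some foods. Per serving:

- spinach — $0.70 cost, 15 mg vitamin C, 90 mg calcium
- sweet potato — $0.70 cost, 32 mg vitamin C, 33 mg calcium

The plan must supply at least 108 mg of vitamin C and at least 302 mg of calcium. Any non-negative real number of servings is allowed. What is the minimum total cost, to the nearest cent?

Compare the cost at each extreme point of the feasible region.
spinach only: max(108/15, 302/90) = 7.2 servings → $5.04.
sweet potato only: max(108/32, 302/33) = 9.152 servings → $6.41.
spinach + sweet potato with both tight: 2.558 servings and 2.176 servings → $3.31.
So the least-cost plan costs $3.31.

$3.31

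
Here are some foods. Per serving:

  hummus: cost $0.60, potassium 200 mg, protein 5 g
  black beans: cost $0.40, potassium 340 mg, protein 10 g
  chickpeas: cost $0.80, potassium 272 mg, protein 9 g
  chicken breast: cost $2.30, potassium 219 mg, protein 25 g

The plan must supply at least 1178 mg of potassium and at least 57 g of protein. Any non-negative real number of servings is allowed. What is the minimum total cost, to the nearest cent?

hummus only: max(1178/200, 57/5) = 11.4 servings → $6.84.
black beans only: max(1178/340, 57/10) = 5.7 servings → $2.28.
chickpeas only: max(1178/272, 57/9) = 6.333 servings → $5.07.
chicken breast only: max(1178/219, 57/25) = 5.379 servings → $12.37.
hummus + black beans with both targets exact would need a negative amount; discard.
hummus + chickpeas: the both-tight solution has a negative serving — not a feasible corner.
hummus + chicken breast with both tight: 4.345 servings and 1.411 servings → $5.85.
black beans + chickpeas: intersection lies outside the first quadrant.
black beans + chicken breast with both tight: 2.689 servings and 1.204 servings → $3.85.
chickpeas + chicken breast with both tight: 3.514 servings and 1.015 servings → $5.15.
Cheapest feasible corner: $2.28.

$2.28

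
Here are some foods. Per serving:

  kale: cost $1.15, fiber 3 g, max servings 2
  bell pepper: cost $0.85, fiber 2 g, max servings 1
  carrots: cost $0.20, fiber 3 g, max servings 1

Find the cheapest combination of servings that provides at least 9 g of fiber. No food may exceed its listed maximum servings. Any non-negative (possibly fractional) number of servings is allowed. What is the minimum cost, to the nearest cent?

Cost per g of fiber: carrots $0.0667, kale $0.3833, bell pepper $0.4250.
Take 1 serving of carrots: +3.0 g fiber for $0.20 (total $0.20, still need 6.0 g).
Take 2 servings of kale: +6.0 g fiber for $2.30 (total $2.50, still need 0.0 g).
Filling from the cheapest source first is optimal under one linear minimum: $2.50.

$2.50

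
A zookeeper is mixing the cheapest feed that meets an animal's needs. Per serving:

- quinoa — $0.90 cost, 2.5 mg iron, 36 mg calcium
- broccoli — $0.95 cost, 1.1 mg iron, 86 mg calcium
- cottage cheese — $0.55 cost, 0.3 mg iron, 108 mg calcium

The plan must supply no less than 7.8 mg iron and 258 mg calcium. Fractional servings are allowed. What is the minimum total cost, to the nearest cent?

$3.43

The cheapest plan sits at a corner of the feasible region — with two constraints it uses at most two foods.
quinoa only: max(7.8/2.5, 258/36) = 7.167 servings → $6.45.
broccoli only: max(7.8/1.1, 258/86) = 7.091 servings → $6.74.
cottage cheese only: max(7.8/0.3, 258/108) = 26 servings → $14.30.
quinoa + broccoli with both tight: 2.206 servings and 2.076 servings → $3.96.
quinoa + cottage cheese with both tight: 2.951 servings and 1.405 servings → $3.43.
broccoli + cottage cheese with both targets exact would need a negative amount; discard.
Cheapest feasible corner: $3.43.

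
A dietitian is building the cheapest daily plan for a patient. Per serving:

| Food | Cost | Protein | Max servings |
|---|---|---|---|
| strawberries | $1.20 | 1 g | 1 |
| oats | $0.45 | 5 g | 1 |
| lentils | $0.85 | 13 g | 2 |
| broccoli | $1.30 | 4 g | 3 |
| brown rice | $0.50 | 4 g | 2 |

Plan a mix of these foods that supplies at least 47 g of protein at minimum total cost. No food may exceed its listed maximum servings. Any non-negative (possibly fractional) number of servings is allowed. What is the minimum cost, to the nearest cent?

$5.75

Cost per g of protein: lentils $0.0654, oats $0.0900, brown rice $0.1250, broccoli $0.3250, strawberries $1.2000.
Take 2 servings of lentils: +26.0 g protein for $1.70 (total $1.70, still need 21.0 g).
Take 1 serving of oats: +5.0 g protein for $0.45 (total $2.15, still need 16.0 g).
Take 2 servings of brown rice: +8.0 g protein for $1.00 (total $3.15, still need 8.0 g).
Take 2 servings of broccoli: +8.0 g protein for $2.60 (total $5.75, still need 0.0 g).
Greedy by cheapest-per-g is optimal for a single linear constraint, so the minimum cost is $5.75.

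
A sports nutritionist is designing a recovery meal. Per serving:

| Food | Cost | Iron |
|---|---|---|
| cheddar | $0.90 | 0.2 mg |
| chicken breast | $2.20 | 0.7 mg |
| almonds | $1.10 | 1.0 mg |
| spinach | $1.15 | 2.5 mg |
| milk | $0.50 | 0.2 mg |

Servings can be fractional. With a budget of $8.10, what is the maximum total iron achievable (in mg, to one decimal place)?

17.6 mg

Iron per dollar: spinach 2.174, almonds 0.9091, milk 0.4, chicken breast 0.3182, cheddar 0.2222.
With no serving limits, spend the whole cost allowance on spinach: $8.10 / $1.15 × 2.5 mg = 17.6 mg.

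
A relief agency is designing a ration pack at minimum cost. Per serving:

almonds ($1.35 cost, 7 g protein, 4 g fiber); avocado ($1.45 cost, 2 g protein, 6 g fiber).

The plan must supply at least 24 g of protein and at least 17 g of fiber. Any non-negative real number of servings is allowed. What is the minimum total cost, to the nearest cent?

$5.35

Two binding constraints pin down two serving amounts, so the optimal mix uses at most two foods. The candidates are each food alone (scaled to the tighter of protein/fiber) and each pair with both constraints tight.
almonds only: max(24/7, 17/4) = 4.25 servings → $5.74.
avocado only: max(24/2, 17/6) = 12 servings → $17.40.
almonds + avocado with both tight: 3.235 servings and 0.6765 servings → $5.35.
The minimum over all feasible corners is $5.35.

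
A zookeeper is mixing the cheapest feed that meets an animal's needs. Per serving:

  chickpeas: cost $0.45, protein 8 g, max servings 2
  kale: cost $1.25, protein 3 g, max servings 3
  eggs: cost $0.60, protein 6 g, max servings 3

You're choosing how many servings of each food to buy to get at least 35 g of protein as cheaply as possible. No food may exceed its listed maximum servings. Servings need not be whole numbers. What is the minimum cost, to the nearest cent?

Cost per g of protein: chickpeas $0.0563, eggs $0.1000, kale $0.4167.
Take 2 servings of chickpeas: +16.0 g protein for $0.90 (total $0.90, still need 19.0 g).
Take 3 servings of eggs: +18.0 g protein for $1.80 (total $2.70, still need 1.0 g).
Take 0.3333 servings of kale: +1.0 g protein for $0.42 (total $3.12, still need 0.0 g).
Greedy by cheapest-per-g is optimal for a single linear constraint, so the minimum cost is $3.12.

$3.12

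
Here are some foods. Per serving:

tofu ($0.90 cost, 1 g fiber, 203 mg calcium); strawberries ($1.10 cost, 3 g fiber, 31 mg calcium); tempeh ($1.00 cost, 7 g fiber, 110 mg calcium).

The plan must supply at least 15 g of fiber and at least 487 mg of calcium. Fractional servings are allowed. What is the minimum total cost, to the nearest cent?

Two binding constraints pin down two serving amounts, so the optimal mix uses at most two foods. The candidates are each food alone (scaled to the tighter of fiber/calcium) and each pair with both constraints tight.
tofu only: max(15/1, 487/203) = 15 servings → $13.50.
strawberries only: max(15/3, 487/31) = 15.71 servings → $17.28.
tempeh only: max(15/7, 487/110) = 4.427 servings → $4.43.
tofu + strawberries with both tight: 1.723 servings and 4.426 servings → $6.42.
tofu + tempeh with both tight: 1.342 servings and 1.951 servings → $3.16.
strawberries + tempeh: the both-tight solution has a negative serving — not a feasible corner.
The minimum over all feasible corners is $3.16.

$3.16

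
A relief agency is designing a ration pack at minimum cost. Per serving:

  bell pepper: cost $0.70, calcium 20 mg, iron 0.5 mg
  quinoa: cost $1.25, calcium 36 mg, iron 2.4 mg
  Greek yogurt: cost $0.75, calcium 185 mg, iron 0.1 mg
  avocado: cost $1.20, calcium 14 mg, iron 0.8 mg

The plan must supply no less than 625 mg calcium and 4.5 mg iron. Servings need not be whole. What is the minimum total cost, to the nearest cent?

$4.46

Check every corner: each single food scaled to meet both minima, and each pair solved so both constraints bind.
bell pepper only: max(625/20, 4.5/0.5) = 31.25 servings → $21.88.
quinoa only: max(625/36, 4.5/2.4) = 17.36 servings → $21.70.
Greek yogurt only: max(625/185, 4.5/0.1) = 45 servings → $33.75.
avocado only: max(625/14, 4.5/0.8) = 44.64 servings → $53.57.
bell pepper + quinoa: the both-tight solution has a negative serving — not a feasible corner.
bell pepper + Greek yogurt with both tight: 8.508 servings and 2.459 servings → $7.80.
bell pepper + avocado: the both-tight solution has a negative serving — not a feasible corner.
quinoa + Greek yogurt with both tight: 1.748 servings and 3.038 servings → $4.46.
quinoa + avocado with both targets exact would need a negative amount; discard.
Greek yogurt + avocado with both tight: 2.981 servings and 5.252 servings → $8.54.
The minimum over all feasible corners is $4.46.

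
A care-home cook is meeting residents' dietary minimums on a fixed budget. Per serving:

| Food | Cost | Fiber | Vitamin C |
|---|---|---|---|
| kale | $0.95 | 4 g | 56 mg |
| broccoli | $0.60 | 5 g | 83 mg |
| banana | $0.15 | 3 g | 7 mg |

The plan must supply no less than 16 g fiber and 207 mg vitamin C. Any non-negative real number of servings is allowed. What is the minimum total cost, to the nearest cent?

This is a tiny linear program; its minimum lies at a vertex of the feasible set. List the vertices and price them.
kale only: max(16/4, 207/56) = 4 servings → $3.80.
broccoli only: max(16/5, 207/83) = 3.2 servings → $1.92.
banana only: max(16/3, 207/7) = 29.57 servings → $4.44.
kale + broccoli: the both-tight solution has a negative serving — not a feasible corner.
kale + banana with both tight: 3.636 servings and 0.4857 servings → $3.53.
broccoli + banana with both tight: 2.379 servings and 1.369 servings → $1.63.
So the least-cost plan costs $1.63.

$1.63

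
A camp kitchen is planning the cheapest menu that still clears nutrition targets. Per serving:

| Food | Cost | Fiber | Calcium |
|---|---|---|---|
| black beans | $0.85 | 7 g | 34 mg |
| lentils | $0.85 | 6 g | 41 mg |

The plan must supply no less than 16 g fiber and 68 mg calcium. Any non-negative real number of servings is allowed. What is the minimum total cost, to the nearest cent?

$1.94

With two linear requirements the optimum uses one or two foods; enumerate the corners.
black beans only: max(16/7, 68/34) = 2.286 servings → $1.94.
lentils only: max(16/6, 68/41) = 2.667 servings → $2.27.
black beans + lentils with both targets exact would need a negative amount; discard.
Cheapest feasible corner: $1.94.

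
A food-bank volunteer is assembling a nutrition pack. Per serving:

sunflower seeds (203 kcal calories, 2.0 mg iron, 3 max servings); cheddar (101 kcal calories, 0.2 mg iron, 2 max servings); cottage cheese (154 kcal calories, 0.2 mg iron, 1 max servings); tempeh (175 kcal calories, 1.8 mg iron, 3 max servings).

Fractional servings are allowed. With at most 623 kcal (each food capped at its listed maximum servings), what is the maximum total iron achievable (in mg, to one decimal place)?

6.4 mg

Iron per kcal: tempeh 0.01029, sunflower seeds 0.009852, cheddar 0.00198, cottage cheese 0.001299.
Take 3 servings of tempeh: uses 525 kcal, +5.4 mg iron (running total 5.4 mg).
Take 0.4828 servings of sunflower seeds: uses 98 kcal, +1.0 mg iron (running total 6.4 mg).
Filling greedily by iron-per-kcal is optimal for one linear limit, giving 6.4 mg.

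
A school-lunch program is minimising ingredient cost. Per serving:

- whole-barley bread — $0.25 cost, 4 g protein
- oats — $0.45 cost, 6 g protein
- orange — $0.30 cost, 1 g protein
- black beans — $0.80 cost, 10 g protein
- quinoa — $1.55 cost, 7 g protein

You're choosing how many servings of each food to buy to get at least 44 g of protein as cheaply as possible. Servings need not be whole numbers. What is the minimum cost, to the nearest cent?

$2.75

Cost per g of protein: whole-barley bread $0.0625, oats $0.0750, black beans $0.0800, quinoa $0.2214, orange $0.3000.
With no serving limits, use only whole-barley bread: 44 g / 4 g = 11 servings × $0.25 = $2.75.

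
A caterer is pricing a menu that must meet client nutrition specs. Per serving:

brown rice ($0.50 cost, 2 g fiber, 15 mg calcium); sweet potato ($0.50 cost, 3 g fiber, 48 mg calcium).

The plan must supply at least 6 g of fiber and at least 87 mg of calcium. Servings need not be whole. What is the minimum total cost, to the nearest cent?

Compare the cost at each extreme point of the feasible region.
brown rice only: max(6/2, 87/15) = 5.8 servings → $2.90.
sweet potato only: max(6/3, 87/48) = 2 servings → $1.00.
brown rice + sweet potato with both tight: 0.5294 servings and 1.647 servings → $1.09.
Cheapest feasible corner: $1.00.

$1.00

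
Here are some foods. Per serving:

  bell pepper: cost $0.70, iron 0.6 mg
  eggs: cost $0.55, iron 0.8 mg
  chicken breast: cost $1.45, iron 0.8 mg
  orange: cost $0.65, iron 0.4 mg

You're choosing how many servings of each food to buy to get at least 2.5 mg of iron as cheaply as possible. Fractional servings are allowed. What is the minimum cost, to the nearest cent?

$1.72

Cost per mg of iron: eggs $0.6875, bell pepper $1.1667, orange $1.6250, chicken breast $1.8125.
With no serving limits, use only eggs: 2.5 mg / 0.8 mg = 3.125 servings × $0.55 = $1.72.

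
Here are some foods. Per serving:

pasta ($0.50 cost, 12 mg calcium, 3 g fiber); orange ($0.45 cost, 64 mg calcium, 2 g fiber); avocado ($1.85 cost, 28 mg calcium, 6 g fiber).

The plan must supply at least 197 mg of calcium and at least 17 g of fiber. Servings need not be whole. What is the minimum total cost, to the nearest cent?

$3.10

Minimising a linear cost over {calcium ≥ 197, fiber ≥ 17, servings ≥ 0} — the optimum is at a vertex, using one or two foods.
pasta only: max(197/12, 17/3) = 16.42 servings → $8.21.
orange only: max(197/64, 17/2) = 8.5 servings → $3.83.
avocado only: max(197/28, 17/6) = 7.036 servings → $13.02.
pasta + orange with both tight: 4.131 servings and 2.304 servings → $3.10.
pasta + avocado: the both-tight solution has a negative serving — not a feasible corner.
orange + avocado with both tight: 2.152 servings and 2.116 servings → $4.88.
The minimum over all feasible corners is $3.10.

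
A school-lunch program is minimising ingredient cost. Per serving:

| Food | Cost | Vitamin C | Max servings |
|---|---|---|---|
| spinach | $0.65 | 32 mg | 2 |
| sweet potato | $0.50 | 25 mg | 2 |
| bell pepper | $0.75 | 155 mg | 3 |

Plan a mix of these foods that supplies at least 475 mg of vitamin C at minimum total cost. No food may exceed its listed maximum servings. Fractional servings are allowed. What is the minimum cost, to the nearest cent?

Cost per mg of vitamin C: bell pepper $0.0048, sweet potato $0.0200, spinach $0.0203.
Take 3 servings of bell pepper: +465.0 mg vitamin C for $2.25 (total $2.25, still need 10.0 mg).
Take 0.4 servings of sweet potato: +10.0 mg vitamin C for $0.20 (total $2.45, still need 0.0 mg).
Filling from the cheapest source first is optimal under one linear minimum: $2.45.

$2.45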